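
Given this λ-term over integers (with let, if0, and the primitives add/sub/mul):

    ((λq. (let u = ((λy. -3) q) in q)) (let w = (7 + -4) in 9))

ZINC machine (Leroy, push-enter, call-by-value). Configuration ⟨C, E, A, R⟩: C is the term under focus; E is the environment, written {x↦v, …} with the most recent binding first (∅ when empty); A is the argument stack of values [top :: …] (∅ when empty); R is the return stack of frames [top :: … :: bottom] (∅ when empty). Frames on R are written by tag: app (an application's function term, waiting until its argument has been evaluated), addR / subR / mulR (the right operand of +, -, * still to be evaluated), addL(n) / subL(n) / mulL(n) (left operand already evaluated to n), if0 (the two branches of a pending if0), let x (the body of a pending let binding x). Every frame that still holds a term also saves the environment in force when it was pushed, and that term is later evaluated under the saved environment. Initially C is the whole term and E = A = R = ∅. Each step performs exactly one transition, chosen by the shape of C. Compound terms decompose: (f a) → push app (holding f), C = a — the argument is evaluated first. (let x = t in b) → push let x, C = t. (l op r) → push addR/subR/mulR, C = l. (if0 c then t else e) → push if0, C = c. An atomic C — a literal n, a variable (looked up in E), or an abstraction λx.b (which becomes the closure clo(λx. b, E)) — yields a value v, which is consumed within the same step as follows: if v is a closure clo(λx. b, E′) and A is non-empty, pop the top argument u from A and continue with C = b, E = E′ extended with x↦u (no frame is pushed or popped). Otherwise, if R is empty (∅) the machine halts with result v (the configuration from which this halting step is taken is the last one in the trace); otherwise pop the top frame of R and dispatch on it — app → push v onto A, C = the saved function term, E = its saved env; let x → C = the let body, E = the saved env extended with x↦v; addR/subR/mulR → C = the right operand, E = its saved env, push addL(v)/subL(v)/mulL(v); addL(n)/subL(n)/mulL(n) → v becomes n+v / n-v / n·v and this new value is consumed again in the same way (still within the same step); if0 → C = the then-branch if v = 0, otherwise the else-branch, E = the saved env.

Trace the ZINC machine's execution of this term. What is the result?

Answer: 9

Machine steps:
[0] ⟨C=((λq. (let u = ((λy. -3) q) in q)) (let w = (7 + -4) in 9)); E=∅; A=∅; R=∅⟩
[1] ⟨C=(let w = (7 + -4) in 9); E=∅; A=∅; R=[app]⟩
[2] ⟨C=(7 + -4); E=∅; A=∅; R=[let w :: app]⟩
[3] ⟨C=7; E=∅; A=∅; R=[addR :: let w :: app]⟩
[4] ⟨C=-4; E=∅; A=∅; R=[addL(7) :: let w :: app]⟩
[5] ⟨C=9; E={w↦3}; A=∅; R=[app]⟩
[6] ⟨C=(λq. (let u = ((λy. -3) q) in q)); E=∅; A=[9]; R=∅⟩
[7] ⟨C=(let u = ((λy. -3) q) in q); E={q↦9}; A=∅; R=∅⟩
[8] ⟨C=((λy. -3) q); E={q↦9}; A=∅; R=[let u]⟩
[9] ⟨C=q; E={q↦9}; A=∅; R=[app :: let u]⟩
[10] ⟨C=(λy. -3); E={q↦9}; A=[9]; R=[let u]⟩
[11] ⟨C=-3; E={y↦9, q↦9}; A=∅; R=[let u]⟩
[12] ⟨C=q; E={u↦-3, q↦9}; A=∅; R=∅⟩
→ final value 9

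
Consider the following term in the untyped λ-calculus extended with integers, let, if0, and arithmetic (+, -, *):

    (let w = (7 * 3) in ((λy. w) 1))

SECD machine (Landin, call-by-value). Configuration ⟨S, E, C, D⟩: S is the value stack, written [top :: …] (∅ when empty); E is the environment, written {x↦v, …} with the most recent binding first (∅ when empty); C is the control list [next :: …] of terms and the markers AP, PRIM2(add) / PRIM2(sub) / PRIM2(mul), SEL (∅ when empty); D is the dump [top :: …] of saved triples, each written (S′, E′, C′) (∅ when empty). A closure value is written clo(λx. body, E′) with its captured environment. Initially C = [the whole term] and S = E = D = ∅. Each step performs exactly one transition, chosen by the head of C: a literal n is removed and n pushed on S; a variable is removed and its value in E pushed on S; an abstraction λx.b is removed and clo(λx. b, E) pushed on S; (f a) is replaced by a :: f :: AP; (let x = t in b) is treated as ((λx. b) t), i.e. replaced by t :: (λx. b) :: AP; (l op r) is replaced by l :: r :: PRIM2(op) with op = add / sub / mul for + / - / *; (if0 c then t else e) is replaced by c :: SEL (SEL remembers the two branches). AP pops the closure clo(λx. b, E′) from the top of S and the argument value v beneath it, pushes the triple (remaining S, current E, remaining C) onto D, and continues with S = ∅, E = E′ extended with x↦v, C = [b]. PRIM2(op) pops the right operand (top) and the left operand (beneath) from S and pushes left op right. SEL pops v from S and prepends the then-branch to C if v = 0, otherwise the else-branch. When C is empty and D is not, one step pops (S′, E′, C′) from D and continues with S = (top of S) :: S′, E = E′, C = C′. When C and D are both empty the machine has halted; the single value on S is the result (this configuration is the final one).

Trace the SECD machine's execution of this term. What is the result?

Answer: 21

Execution trace:
step 0: ⟨S=∅; E=∅; C=[(let w = (7 * 3) in ((λy. w) 1))]; D=∅⟩
step 1: ⟨S=∅; E=∅; C=[(7 * 3) :: (λw. ((λy. w) 1)) :: AP]; D=∅⟩
step 2: ⟨S=∅; E=∅; C=[7 :: 3 :: PRIM2(mul) :: (λw. ((λy. w) 1)) :: AP]; D=∅⟩
step 3: ⟨S=[7]; E=∅; C=[3 :: PRIM2(mul) :: (λw. ((λy. w) 1)) :: AP]; D=∅⟩
step 4: ⟨S=[3 :: 7]; E=∅; C=[PRIM2(mul) :: (λw. ((λy. w) 1)) :: AP]; D=∅⟩
step 5: ⟨S=[21]; E=∅; C=[(λw. ((λy. w) 1)) :: AP]; D=∅⟩
step 6: ⟨S=[clo(λw. ((λy. w) 1), ∅) :: 21]; E=∅; C=[AP]; D=∅⟩
step 7: ⟨S=∅; E={w↦21}; C=[((λy. w) 1)]; D=[(∅, ∅, ∅)]⟩
step 8: ⟨S=∅; E={w↦21}; C=[1 :: (λy. w) :: AP]; D=[(∅, ∅, ∅)]⟩
step 9: ⟨S=[1]; E={w↦21}; C=[(λy. w) :: AP]; D=[(∅, ∅, ∅)]⟩
step 10: ⟨S=[clo(λy. w, {w↦21}) :: 1]; E={w↦21}; C=[AP]; D=[(∅, ∅, ∅)]⟩
step 11: ⟨S=∅; E={y↦1, w↦21}; C=[w]; D=[(∅, {w↦21}, ∅) :: (∅, ∅, ∅)]⟩
step 12: ⟨S=[21]; E={y↦1, w↦21}; C=∅; D=[(∅, {w↦21}, ∅) :: (∅, ∅, ∅)]⟩
step 13: ⟨S=[21]; E={w↦21}; C=∅; D=[(∅, ∅, ∅)]⟩
step 14: ⟨S=[21]; E=∅; C=∅; D=∅⟩
→ final value 21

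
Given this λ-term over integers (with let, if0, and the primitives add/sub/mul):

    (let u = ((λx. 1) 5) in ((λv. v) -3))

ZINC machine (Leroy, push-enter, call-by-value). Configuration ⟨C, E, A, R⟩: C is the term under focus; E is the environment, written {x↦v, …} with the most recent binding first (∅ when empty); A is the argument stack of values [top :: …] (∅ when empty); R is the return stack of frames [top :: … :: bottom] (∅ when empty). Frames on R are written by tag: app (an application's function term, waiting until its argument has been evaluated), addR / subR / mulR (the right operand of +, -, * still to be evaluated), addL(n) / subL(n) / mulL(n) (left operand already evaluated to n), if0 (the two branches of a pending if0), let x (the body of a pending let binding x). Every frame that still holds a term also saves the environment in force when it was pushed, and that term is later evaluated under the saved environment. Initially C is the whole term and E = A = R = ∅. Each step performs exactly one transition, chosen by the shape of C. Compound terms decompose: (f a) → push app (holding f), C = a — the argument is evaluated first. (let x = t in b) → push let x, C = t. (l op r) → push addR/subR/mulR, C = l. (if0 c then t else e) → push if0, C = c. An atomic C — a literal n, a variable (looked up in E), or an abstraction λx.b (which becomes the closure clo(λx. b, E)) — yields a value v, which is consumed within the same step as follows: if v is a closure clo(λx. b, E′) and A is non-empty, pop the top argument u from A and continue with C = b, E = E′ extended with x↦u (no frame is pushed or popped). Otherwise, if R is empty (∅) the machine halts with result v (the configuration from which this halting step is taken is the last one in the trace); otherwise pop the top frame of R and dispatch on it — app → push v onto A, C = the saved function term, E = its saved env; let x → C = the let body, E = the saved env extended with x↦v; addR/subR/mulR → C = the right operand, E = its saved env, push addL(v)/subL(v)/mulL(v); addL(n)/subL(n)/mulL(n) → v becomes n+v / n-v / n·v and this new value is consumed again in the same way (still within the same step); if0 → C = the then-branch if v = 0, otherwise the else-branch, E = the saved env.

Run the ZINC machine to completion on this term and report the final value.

t=0: <C=(let u = ((λx. 1) 5) in ((λv. v) -3)), E=∅, A=∅, R=∅>
t=1: <C=((λx. 1) 5), E=∅, A=∅, R=[let u]>
t=2: <C=5, E=∅, A=∅, R=[app :: let u]>
t=3: <C=(λx. 1), E=∅, A=[5], R=[let u]>
t=4: <C=1, E={x↦5}, A=∅, R=[let u]>
t=5: <C=((λv. v) -3), E={u↦1}, A=∅, R=∅>
t=6: <C=-3, E={u↦1}, A=∅, R=[app]>
t=7: <C=(λv. v), E={u↦1}, A=[-3], R=∅>
t=8: <C=v, E={v↦-3, u↦1}, A=∅, R=∅>
→ final value -3

Answer: -3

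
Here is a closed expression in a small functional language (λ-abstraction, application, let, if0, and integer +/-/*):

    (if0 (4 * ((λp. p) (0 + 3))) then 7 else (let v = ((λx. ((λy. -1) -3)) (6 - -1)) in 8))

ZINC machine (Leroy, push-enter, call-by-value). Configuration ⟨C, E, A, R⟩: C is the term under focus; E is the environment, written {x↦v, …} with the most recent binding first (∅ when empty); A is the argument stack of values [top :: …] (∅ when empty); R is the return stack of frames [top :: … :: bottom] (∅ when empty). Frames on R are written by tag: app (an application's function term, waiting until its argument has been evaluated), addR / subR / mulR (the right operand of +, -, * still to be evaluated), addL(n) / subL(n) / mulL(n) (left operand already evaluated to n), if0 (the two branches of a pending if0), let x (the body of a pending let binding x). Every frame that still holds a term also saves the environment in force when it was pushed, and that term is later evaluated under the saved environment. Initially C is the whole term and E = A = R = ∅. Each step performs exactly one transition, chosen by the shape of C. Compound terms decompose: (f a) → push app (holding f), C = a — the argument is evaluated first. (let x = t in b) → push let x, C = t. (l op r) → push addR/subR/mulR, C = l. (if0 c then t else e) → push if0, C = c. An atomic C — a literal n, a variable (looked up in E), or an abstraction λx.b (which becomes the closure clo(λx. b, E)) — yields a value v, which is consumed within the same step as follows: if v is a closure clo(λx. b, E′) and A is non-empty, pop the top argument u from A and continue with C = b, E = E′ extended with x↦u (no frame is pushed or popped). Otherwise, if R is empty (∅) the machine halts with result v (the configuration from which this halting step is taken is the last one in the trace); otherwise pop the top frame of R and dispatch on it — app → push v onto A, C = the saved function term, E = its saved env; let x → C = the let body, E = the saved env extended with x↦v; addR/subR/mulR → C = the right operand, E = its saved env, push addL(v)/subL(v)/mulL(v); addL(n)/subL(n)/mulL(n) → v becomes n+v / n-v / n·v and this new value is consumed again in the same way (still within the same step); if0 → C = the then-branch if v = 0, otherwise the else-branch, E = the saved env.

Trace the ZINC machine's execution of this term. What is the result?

0. [C=(if0 (4 * ((λp. p) (0 + 3))) then 7 else (let v = ((λx. ((λy. -1) -3)) (6 - -1)) in 8)) | E=∅ | A=∅ | R=∅]
1. [C=(4 * ((λp. p) (0 + 3))) | E=∅ | A=∅ | R=[if0]]
2. [C=4 | E=∅ | A=∅ | R=[mulR :: if0]]
3. [C=((λp. p) (0 + 3)) | E=∅ | A=∅ | R=[mulL(4) :: if0]]
4. [C=(0 + 3) | E=∅ | A=∅ | R=[app :: mulL(4) :: if0]]
5. [C=0 | E=∅ | A=∅ | R=[addR :: app :: mulL(4) :: if0]]
6. [C=3 | E=∅ | A=∅ | R=[addL(0) :: app :: mulL(4) :: if0]]
7. [C=(λp. p) | E=∅ | A=[3] | R=[mulL(4) :: if0]]
8. [C=p | E={p↦3} | A=∅ | R=[mulL(4) :: if0]]
9. [C=(let v = ((λx. ((λy. -1) -3)) (6 - -1)) in 8) | E=∅ | A=∅ | R=∅]
10. [C=((λx. ((λy. -1) -3)) (6 - -1)) | E=∅ | A=∅ | R=[let v]]
11. [C=(6 - -1) | E=∅ | A=∅ | R=[app :: let v]]
12. [C=6 | E=∅ | A=∅ | R=[subR :: app :: let v]]
13. [C=-1 | E=∅ | A=∅ | R=[subL(6) :: app :: let v]]
14. [C=(λx. ((λy. -1) -3)) | E=∅ | A=[7] | R=[let v]]
15. [C=((λy. -1) -3) | E={x↦7} | A=∅ | R=[let v]]
16. [C=-3 | E={x↦7} | A=∅ | R=[app :: let v]]
17. [C=(λy. -1) | E={x↦7} | A=[-3] | R=[let v]]
18. [C=-1 | E={y↦-3, x↦7} | A=∅ | R=[let v]]
19. [C=8 | E={v↦-1} | A=∅ | R=∅]
→ final value 8

Answer: 8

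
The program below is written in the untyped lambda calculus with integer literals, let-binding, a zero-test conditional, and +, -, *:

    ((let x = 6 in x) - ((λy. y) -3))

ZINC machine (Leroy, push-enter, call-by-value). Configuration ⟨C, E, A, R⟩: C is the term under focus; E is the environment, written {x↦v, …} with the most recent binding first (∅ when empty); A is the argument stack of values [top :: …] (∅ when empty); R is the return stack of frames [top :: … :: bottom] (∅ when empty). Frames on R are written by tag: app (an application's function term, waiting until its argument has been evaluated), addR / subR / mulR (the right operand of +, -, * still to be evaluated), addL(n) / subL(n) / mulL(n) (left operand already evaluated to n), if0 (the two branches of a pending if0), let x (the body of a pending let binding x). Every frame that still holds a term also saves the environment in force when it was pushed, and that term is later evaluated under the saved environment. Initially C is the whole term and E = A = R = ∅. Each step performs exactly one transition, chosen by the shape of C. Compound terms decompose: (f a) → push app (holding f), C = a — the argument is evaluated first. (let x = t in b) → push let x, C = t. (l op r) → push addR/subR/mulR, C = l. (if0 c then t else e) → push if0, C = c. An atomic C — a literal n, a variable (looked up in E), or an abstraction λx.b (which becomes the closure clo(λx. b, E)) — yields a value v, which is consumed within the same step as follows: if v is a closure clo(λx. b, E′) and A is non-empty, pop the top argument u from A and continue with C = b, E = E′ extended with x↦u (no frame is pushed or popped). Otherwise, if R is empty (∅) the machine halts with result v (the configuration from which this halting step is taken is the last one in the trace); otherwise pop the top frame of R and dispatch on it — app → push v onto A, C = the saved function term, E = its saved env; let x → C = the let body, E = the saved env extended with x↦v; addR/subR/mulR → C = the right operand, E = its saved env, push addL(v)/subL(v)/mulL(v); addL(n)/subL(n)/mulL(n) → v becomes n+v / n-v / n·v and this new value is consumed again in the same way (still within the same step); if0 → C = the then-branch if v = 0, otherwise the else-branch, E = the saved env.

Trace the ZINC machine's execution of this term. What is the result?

Answer: 9

Machine steps:
t=0: <C=((let x = 6 in x) - ((λy. y) -3)), E=∅, A=∅, R=∅>
t=1: <C=(let x = 6 in x), E=∅, A=∅, R=[subR]>
t=2: <C=6, E=∅, A=∅, R=[let x :: subR]>
t=3: <C=x, E={x↦6}, A=∅, R=[subR]>
t=4: <C=((λy. y) -3), E=∅, A=∅, R=[subL(6)]>
t=5: <C=-3, E=∅, A=∅, R=[app :: subL(6)]>
t=6: <C=(λy. y), E=∅, A=[-3], R=[subL(6)]>
t=7: <C=y, E={y↦-3}, A=∅, R=[subL(6)]>
→ final value 9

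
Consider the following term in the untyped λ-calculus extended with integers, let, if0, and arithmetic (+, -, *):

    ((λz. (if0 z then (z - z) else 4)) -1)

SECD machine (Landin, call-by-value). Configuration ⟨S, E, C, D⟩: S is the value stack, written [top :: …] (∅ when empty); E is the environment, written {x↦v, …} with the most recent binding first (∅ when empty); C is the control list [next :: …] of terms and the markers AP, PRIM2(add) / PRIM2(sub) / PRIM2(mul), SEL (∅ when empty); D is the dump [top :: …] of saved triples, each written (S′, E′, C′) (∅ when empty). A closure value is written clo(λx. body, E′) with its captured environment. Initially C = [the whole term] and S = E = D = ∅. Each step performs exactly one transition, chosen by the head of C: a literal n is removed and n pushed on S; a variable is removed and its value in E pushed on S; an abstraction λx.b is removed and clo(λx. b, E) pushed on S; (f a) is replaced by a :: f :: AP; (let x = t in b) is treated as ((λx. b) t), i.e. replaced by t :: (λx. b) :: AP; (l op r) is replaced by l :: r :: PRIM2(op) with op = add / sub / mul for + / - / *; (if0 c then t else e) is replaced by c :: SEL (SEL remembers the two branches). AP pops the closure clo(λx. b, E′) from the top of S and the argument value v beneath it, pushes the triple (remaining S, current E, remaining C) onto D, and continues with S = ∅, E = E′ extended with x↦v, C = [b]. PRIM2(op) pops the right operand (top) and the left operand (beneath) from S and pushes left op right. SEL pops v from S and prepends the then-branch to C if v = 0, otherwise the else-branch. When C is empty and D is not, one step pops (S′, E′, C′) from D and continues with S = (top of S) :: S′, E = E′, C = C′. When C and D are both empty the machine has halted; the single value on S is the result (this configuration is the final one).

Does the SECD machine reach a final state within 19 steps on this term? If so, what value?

[0] ⟨S=∅; E=∅; C=[((λz. (if0 z then (z - z) else 4)) -1)]; D=∅⟩
[1] ⟨S=∅; E=∅; C=[-1 :: (λz. (if0 z then (z - z) else 4)) :: AP]; D=∅⟩
[2] ⟨S=[-1]; E=∅; C=[(λz. (if0 z then (z - z) else 4)) :: AP]; D=∅⟩
[3] ⟨S=[clo(λz. (if0 z then (z - z) else 4), ∅) :: -1]; E=∅; C=[AP]; D=∅⟩
[4] ⟨S=∅; E={z↦-1}; C=[(if0 z then (z - z) else 4)]; D=[(∅, ∅, ∅)]⟩
[5] ⟨S=∅; E={z↦-1}; C=[z :: SEL]; D=[(∅, ∅, ∅)]⟩
[6] ⟨S=[-1]; E={z↦-1}; C=[SEL]; D=[(∅, ∅, ∅)]⟩
[7] ⟨S=∅; E={z↦-1}; C=[4]; D=[(∅, ∅, ∅)]⟩
[8] ⟨S=[4]; E={z↦-1}; C=∅; D=[(∅, ∅, ∅)]⟩
[9] ⟨S=[4]; E=∅; C=∅; D=∅⟩
→ final value 4

Answer: 4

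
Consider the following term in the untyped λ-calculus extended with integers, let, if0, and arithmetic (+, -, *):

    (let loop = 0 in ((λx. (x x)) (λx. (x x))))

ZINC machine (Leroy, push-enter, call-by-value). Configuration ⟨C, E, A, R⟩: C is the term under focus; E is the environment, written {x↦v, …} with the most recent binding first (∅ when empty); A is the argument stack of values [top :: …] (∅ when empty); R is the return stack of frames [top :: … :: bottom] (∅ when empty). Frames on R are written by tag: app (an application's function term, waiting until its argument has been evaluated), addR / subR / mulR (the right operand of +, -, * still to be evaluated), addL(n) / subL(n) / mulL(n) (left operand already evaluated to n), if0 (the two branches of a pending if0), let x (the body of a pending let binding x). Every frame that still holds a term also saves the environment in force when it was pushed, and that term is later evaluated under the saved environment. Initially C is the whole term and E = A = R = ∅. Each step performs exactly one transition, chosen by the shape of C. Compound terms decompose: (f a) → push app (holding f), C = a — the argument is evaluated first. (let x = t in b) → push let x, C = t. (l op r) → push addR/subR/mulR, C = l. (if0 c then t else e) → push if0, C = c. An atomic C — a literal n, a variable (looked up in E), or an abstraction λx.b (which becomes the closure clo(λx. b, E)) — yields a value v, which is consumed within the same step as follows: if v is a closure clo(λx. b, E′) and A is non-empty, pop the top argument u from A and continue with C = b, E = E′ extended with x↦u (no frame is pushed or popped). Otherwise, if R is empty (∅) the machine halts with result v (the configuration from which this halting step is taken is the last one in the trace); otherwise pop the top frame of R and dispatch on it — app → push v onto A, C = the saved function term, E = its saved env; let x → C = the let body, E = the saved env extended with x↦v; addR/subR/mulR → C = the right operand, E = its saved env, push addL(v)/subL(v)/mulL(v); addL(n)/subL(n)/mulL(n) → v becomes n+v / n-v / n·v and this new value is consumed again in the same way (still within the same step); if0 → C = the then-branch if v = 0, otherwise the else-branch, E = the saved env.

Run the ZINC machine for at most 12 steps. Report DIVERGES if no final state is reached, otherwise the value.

[0] <C=(let loop = 0 in ((λx. (x x)) (λx. (x x)))), E=∅, A=∅, R=∅>
[1] <C=0, E=∅, A=∅, R=[let loop]>
[2] <C=((λx. (x x)) (λx. (x x))), E={loop↦0}, A=∅, R=∅>
[3] <C=(λx. (x x)), E={loop↦0}, A=∅, R=[app]>
[4] <C=(λx. (x x)), E={loop↦0}, A=[clo(λx. (x x), {loop↦0})], R=∅>
[5] <C=(x x), E={x↦clo(λx. (x x), {loop↦0}), loop↦0}, A=∅, R=∅>
[6] <C=x, E={x↦clo(λx. (x x), {loop↦0}), loop↦0}, A=∅, R=[app]>
[7] <C=x, E={x↦clo(λx. (x x), {loop↦0}), loop↦0}, A=[clo(λx. (x x), {loop↦0})], R=∅>
… configuration repeats with period 3 (steps 5–7 recur indefinitely) …

Answer: DIVERGES (no final state within 12 steps)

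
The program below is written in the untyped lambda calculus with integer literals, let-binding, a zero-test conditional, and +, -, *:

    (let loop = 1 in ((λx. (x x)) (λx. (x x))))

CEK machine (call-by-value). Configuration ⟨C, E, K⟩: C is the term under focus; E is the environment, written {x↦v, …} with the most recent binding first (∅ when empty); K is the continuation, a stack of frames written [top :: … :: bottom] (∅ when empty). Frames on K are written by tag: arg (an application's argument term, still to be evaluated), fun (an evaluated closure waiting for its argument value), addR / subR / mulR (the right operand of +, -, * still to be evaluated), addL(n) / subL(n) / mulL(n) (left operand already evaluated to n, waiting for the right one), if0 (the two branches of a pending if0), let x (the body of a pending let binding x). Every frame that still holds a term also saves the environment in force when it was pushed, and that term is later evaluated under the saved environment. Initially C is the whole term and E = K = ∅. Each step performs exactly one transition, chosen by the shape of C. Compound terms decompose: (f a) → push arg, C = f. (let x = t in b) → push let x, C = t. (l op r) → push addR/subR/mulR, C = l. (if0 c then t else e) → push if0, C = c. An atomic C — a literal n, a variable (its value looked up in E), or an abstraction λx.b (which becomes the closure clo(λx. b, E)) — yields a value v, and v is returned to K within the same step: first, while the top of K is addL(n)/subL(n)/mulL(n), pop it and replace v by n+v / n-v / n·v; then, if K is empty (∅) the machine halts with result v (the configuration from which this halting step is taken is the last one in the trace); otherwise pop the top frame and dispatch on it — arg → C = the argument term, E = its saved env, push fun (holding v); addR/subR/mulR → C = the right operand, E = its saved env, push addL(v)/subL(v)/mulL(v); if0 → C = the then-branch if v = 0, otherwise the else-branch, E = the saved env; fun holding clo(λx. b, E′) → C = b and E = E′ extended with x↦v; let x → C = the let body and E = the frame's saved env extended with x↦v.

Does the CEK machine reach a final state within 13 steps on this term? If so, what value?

step 0: [C=(let loop = 1 in ((λx. (x x)) (λx. (x x)))) | E=∅ | K=∅]
step 1: [C=1 | E=∅ | K=[let loop]]
step 2: [C=((λx. (x x)) (λx. (x x))) | E={loop↦1} | K=∅]
step 3: [C=(λx. (x x)) | E={loop↦1} | K=[arg]]
step 4: [C=(λx. (x x)) | E={loop↦1} | K=[fun]]
step 5: [C=(x x) | E={x↦clo(λx. (x x), {loop↦1}), loop↦1} | K=∅]
step 6: [C=x | E={x↦clo(λx. (x x), {loop↦1}), loop↦1} | K=[arg]]
step 7: [C=x | E={x↦clo(λx. (x x), {loop↦1}), loop↦1} | K=[fun]]
… configuration repeats with period 3 (steps 5–7 recur indefinitely) …

Answer: DIVERGES (no final state within 13 steps)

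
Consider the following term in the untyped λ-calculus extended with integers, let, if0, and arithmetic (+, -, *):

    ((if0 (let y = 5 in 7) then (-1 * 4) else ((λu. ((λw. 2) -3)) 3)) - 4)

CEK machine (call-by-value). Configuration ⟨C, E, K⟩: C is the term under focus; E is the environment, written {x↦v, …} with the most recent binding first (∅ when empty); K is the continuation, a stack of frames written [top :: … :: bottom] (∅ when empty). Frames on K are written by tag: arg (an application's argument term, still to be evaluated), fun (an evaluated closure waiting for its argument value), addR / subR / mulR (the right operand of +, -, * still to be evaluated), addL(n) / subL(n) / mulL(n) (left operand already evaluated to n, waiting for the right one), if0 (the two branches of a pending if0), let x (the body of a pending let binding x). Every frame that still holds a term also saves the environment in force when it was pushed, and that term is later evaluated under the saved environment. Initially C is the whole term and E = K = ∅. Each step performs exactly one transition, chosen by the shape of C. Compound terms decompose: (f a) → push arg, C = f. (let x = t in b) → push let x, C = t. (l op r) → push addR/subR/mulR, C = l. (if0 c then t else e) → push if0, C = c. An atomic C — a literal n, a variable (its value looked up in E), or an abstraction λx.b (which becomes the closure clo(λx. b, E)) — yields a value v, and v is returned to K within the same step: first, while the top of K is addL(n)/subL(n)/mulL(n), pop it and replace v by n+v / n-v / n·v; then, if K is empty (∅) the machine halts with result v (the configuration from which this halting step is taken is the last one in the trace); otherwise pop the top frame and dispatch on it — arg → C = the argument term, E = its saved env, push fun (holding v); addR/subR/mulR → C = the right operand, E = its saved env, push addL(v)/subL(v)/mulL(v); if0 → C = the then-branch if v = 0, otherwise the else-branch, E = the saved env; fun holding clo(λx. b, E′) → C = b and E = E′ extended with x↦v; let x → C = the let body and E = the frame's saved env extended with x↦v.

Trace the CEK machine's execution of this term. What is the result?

Answer: -2

Machine steps:
[0] ⟨C=((if0 (let y = 5 in 7) then (-1 * 4) else ((λu. ((λw. 2) -3)) 3)) - 4); E=∅; K=∅⟩
[1] ⟨C=(if0 (let y = 5 in 7) then (-1 * 4) else ((λu. ((λw. 2) -3)) 3)); E=∅; K=[subR]⟩
[2] ⟨C=(let y = 5 in 7); E=∅; K=[if0 :: subR]⟩
[3] ⟨C=5; E=∅; K=[let y :: if0 :: subR]⟩
[4] ⟨C=7; E={y↦5}; K=[if0 :: subR]⟩
[5] ⟨C=((λu. ((λw. 2) -3)) 3); E=∅; K=[subR]⟩
[6] ⟨C=(λu. ((λw. 2) -3)); E=∅; K=[arg :: subR]⟩
[7] ⟨C=3; E=∅; K=[fun :: subR]⟩
[8] ⟨C=((λw. 2) -3); E={u↦3}; K=[subR]⟩
[9] ⟨C=(λw. 2); E={u↦3}; K=[arg :: subR]⟩
[10] ⟨C=-3; E={u↦3}; K=[fun :: subR]⟩
[11] ⟨C=2; E={w↦-3, u↦3}; K=[subR]⟩
[12] ⟨C=4; E=∅; K=[subL(2)]⟩
→ final value -2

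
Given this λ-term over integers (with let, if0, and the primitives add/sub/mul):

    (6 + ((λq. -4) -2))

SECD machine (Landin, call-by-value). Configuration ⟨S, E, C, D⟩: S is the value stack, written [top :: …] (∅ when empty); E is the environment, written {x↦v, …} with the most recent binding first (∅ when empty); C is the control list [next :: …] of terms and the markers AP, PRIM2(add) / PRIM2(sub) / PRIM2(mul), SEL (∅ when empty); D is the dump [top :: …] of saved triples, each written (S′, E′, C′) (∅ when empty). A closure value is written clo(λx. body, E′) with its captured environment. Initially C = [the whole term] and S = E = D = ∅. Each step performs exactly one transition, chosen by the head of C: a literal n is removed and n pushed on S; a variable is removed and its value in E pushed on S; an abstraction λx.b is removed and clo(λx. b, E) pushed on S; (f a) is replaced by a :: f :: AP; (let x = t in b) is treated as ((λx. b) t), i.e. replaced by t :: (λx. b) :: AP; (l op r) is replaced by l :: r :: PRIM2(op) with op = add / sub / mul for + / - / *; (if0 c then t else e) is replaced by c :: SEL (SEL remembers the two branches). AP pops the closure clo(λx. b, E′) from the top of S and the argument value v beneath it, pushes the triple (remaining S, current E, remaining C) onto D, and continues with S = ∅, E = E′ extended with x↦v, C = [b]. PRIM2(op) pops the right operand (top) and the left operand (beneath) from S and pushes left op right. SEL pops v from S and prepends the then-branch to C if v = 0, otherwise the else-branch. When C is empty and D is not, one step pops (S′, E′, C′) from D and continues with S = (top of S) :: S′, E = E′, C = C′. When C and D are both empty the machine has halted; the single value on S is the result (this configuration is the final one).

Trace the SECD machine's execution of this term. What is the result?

Answer: 2

Machine steps:
[0] ⟨S=∅; E=∅; C=[(6 + ((λq. -4) -2))]; D=∅⟩
[1] ⟨S=∅; E=∅; C=[6 :: ((λq. -4) -2) :: PRIM2(add)]; D=∅⟩
[2] ⟨S=[6]; E=∅; C=[((λq. -4) -2) :: PRIM2(add)]; D=∅⟩
[3] ⟨S=[6]; E=∅; C=[-2 :: (λq. -4) :: AP :: PRIM2(add)]; D=∅⟩
[4] ⟨S=[-2 :: 6]; E=∅; C=[(λq. -4) :: AP :: PRIM2(add)]; D=∅⟩
[5] ⟨S=[clo(λq. -4, ∅) :: -2 :: 6]; E=∅; C=[AP :: PRIM2(add)]; D=∅⟩
[6] ⟨S=∅; E={q↦-2}; C=[-4]; D=[([6], ∅, [PRIM2(add)])]⟩
[7] ⟨S=[-4]; E={q↦-2}; C=∅; D=[([6], ∅, [PRIM2(add)])]⟩
[8] ⟨S=[-4 :: 6]; E=∅; C=[PRIM2(add)]; D=∅⟩
[9] ⟨S=[2]; E=∅; C=∅; D=∅⟩
→ final value 2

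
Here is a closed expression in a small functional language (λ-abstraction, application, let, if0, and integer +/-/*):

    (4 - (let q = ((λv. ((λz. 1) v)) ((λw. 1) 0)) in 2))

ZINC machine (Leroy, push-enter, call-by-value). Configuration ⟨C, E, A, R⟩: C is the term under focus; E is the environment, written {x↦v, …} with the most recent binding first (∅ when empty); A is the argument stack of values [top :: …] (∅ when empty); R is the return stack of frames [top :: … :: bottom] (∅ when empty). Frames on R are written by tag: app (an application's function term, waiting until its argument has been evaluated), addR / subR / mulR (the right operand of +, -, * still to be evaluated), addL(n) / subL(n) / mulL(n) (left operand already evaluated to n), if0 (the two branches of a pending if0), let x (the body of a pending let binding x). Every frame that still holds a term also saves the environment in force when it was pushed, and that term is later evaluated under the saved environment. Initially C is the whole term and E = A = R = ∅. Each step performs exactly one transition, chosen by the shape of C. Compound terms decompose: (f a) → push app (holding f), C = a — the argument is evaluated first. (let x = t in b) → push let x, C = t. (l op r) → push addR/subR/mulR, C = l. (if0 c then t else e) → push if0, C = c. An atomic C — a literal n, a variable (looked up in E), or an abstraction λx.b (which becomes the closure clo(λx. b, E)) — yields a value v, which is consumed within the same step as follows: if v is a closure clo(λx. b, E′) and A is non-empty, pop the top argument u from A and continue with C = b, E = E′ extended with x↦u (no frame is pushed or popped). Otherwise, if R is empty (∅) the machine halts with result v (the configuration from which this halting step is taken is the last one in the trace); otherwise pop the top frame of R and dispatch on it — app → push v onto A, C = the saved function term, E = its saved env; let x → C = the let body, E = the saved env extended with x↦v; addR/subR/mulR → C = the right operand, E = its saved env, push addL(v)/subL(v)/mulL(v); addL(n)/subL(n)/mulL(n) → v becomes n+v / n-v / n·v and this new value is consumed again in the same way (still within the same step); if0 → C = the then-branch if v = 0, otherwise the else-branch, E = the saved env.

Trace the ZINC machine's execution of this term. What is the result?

step 0: ⟨C=(4 - (let q = ((λv. ((λz. 1) v)) ((λw. 1) 0)) in 2)); E=∅; A=∅; R=∅⟩
step 1: ⟨C=4; E=∅; A=∅; R=[subR]⟩
step 2: ⟨C=(let q = ((λv. ((λz. 1) v)) ((λw. 1) 0)) in 2); E=∅; A=∅; R=[subL(4)]⟩
step 3: ⟨C=((λv. ((λz. 1) v)) ((λw. 1) 0)); E=∅; A=∅; R=[let q :: subL(4)]⟩
step 4: ⟨C=((λw. 1) 0); E=∅; A=∅; R=[app :: let q :: subL(4)]⟩
step 5: ⟨C=0; E=∅; A=∅; R=[app :: app :: let q :: subL(4)]⟩
step 6: ⟨C=(λw. 1); E=∅; A=[0]; R=[app :: let q :: subL(4)]⟩
step 7: ⟨C=1; E={w↦0}; A=∅; R=[app :: let q :: subL(4)]⟩
step 8: ⟨C=(λv. ((λz. 1) v)); E=∅; A=[1]; R=[let q :: subL(4)]⟩
step 9: ⟨C=((λz. 1) v); E={v↦1}; A=∅; R=[let q :: subL(4)]⟩
step 10: ⟨C=v; E={v↦1}; A=∅; R=[app :: let q :: subL(4)]⟩
step 11: ⟨C=(λz. 1); E={v↦1}; A=[1]; R=[let q :: subL(4)]⟩
step 12: ⟨C=1; E={z↦1, v↦1}; A=∅; R=[let q :: subL(4)]⟩
step 13: ⟨C=2; E={q↦1}; A=∅; R=[subL(4)]⟩
→ final value 2

Answer: 2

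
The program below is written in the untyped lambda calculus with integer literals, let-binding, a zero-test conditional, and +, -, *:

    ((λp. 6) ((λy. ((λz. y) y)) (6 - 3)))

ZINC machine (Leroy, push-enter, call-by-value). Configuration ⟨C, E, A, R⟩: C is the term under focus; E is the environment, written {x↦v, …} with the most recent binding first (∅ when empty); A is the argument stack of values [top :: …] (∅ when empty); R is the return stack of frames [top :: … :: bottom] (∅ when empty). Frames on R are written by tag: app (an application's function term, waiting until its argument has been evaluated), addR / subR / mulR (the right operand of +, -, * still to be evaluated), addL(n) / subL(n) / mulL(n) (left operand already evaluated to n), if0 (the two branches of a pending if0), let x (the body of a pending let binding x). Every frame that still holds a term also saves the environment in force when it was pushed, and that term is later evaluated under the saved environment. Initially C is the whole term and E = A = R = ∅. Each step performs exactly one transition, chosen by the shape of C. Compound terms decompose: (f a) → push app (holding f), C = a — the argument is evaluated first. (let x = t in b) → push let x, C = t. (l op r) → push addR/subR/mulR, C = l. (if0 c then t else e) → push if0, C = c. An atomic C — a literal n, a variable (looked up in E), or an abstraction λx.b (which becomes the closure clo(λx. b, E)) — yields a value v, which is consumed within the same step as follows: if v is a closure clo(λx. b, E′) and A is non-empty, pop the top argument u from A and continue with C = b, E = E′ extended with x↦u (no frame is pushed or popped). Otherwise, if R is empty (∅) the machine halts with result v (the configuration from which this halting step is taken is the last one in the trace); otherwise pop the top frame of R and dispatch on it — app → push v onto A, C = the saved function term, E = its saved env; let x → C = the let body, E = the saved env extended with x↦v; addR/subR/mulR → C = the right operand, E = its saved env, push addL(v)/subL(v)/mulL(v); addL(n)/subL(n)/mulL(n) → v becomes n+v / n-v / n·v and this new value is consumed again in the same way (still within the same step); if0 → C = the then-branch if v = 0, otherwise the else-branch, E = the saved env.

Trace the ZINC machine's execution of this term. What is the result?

step 0: [C=((λp. 6) ((λy. ((λz. y) y)) (6 - 3))) | E=∅ | A=∅ | R=∅]
step 1: [C=((λy. ((λz. y) y)) (6 - 3)) | E=∅ | A=∅ | R=[app]]
step 2: [C=(6 - 3) | E=∅ | A=∅ | R=[app :: app]]
step 3: [C=6 | E=∅ | A=∅ | R=[subR :: app :: app]]
step 4: [C=3 | E=∅ | A=∅ | R=[subL(6) :: app :: app]]
step 5: [C=(λy. ((λz. y) y)) | E=∅ | A=[3] | R=[app]]
step 6: [C=((λz. y) y) | E={y↦3} | A=∅ | R=[app]]
step 7: [C=y | E={y↦3} | A=∅ | R=[app :: app]]
step 8: [C=(λz. y) | E={y↦3} | A=[3] | R=[app]]
step 9: [C=y | E={z↦3, y↦3} | A=∅ | R=[app]]
step 10: [C=(λp. 6) | E=∅ | A=[3] | R=∅]
step 11: [C=6 | E={p↦3} | A=∅ | R=∅]
→ final value 6

Answer: 6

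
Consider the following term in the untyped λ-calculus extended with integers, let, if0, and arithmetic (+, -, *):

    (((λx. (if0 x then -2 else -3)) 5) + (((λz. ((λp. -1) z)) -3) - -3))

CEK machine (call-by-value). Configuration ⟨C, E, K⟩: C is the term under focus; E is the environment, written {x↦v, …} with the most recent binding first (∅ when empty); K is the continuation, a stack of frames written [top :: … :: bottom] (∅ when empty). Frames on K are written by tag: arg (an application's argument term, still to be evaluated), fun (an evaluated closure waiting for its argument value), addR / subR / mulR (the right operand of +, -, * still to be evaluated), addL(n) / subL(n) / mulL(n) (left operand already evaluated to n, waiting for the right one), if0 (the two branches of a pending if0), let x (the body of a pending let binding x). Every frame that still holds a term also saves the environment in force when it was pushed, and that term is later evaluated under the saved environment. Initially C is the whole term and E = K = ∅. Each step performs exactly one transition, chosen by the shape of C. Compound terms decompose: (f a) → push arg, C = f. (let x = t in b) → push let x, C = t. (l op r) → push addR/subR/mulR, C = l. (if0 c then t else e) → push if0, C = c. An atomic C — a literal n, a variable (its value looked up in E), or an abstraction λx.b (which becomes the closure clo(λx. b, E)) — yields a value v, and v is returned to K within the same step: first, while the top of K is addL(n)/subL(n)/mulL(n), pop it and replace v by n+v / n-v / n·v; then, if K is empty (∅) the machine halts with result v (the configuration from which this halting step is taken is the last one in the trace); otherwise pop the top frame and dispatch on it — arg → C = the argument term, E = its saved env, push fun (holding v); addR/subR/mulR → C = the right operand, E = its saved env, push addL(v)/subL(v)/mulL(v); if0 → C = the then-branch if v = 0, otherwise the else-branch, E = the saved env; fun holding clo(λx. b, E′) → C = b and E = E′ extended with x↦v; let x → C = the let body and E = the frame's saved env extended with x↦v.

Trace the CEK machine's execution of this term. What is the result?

t=0: [C=(((λx. (if0 x then -2 else -3)) 5) + (((λz. ((λp. -1) z)) -3) - -3)) | E=∅ | K=∅]
t=1: [C=((λx. (if0 x then -2 else -3)) 5) | E=∅ | K=[addR]]
t=2: [C=(λx. (if0 x then -2 else -3)) | E=∅ | K=[arg :: addR]]
t=3: [C=5 | E=∅ | K=[fun :: addR]]
t=4: [C=(if0 x then -2 else -3) | E={x↦5} | K=[addR]]
t=5: [C=x | E={x↦5} | K=[if0 :: addR]]
t=6: [C=-3 | E={x↦5} | K=[addR]]
t=7: [C=(((λz. ((λp. -1) z)) -3) - -3) | E=∅ | K=[addL(-3)]]
t=8: [C=((λz. ((λp. -1) z)) -3) | E=∅ | K=[subR :: addL(-3)]]
t=9: [C=(λz. ((λp. -1) z)) | E=∅ | K=[arg :: subR :: addL(-3)]]
t=10: [C=-3 | E=∅ | K=[fun :: subR :: addL(-3)]]
t=11: [C=((λp. -1) z) | E={z↦-3} | K=[subR :: addL(-3)]]
t=12: [C=(λp. -1) | E={z↦-3} | K=[arg :: subR :: addL(-3)]]
t=13: [C=z | E={z↦-3} | K=[fun :: subR :: addL(-3)]]
t=14: [C=-1 | E={p↦-3, z↦-3} | K=[subR :: addL(-3)]]
t=15: [C=-3 | E=∅ | K=[subL(-1) :: addL(-3)]]
→ final value -1

Answer: -1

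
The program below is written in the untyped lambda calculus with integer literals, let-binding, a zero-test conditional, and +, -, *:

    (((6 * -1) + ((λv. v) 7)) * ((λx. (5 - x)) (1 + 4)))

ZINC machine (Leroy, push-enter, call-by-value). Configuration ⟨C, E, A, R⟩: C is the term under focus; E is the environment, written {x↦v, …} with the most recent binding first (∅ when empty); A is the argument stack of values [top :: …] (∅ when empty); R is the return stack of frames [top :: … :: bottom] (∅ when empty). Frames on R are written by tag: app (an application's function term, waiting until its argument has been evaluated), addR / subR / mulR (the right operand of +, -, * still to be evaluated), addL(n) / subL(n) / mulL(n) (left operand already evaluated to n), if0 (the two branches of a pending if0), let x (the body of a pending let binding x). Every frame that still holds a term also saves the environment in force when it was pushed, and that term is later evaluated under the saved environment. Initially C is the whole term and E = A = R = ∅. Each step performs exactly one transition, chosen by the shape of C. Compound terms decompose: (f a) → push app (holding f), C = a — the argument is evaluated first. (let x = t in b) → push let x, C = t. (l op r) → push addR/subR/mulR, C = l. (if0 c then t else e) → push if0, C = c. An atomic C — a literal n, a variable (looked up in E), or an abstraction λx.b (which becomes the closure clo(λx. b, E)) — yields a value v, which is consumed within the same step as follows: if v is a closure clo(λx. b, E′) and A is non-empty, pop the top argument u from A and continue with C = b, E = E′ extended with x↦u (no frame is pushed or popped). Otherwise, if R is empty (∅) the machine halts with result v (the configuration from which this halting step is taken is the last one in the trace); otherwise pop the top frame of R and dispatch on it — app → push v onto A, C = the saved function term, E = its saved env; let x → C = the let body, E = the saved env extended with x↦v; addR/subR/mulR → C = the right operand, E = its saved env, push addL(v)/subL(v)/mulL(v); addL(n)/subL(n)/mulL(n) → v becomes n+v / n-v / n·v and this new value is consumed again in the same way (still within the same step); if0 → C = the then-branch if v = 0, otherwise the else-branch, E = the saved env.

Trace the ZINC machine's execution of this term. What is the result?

Answer: 0

Derivation:
step 0: ⟨C=(((6 * -1) + ((λv. v) 7)) * ((λx. (5 - x)) (1 + 4))); E=∅; A=∅; R=∅⟩
step 1: ⟨C=((6 * -1) + ((λv. v) 7)); E=∅; A=∅; R=[mulR]⟩
step 2: ⟨C=(6 * -1); E=∅; A=∅; R=[addR :: mulR]⟩
step 3: ⟨C=6; E=∅; A=∅; R=[mulR :: addR :: mulR]⟩
step 4: ⟨C=-1; E=∅; A=∅; R=[mulL(6) :: addR :: mulR]⟩
step 5: ⟨C=((λv. v) 7); E=∅; A=∅; R=[addL(-6) :: mulR]⟩
step 6: ⟨C=7; E=∅; A=∅; R=[app :: addL(-6) :: mulR]⟩
step 7: ⟨C=(λv. v); E=∅; A=[7]; R=[addL(-6) :: mulR]⟩
step 8: ⟨C=v; E={v↦7}; A=∅; R=[addL(-6) :: mulR]⟩
step 9: ⟨C=((λx. (5 - x)) (1 + 4)); E=∅; A=∅; R=[mulL(1)]⟩
step 10: ⟨C=(1 + 4); E=∅; A=∅; R=[app :: mulL(1)]⟩
step 11: ⟨C=1; E=∅; A=∅; R=[addR :: app :: mulL(1)]⟩
step 12: ⟨C=4; E=∅; A=∅; R=[addL(1) :: app :: mulL(1)]⟩
step 13: ⟨C=(λx. (5 - x)); E=∅; A=[5]; R=[mulL(1)]⟩
step 14: ⟨C=(5 - x); E={x↦5}; A=∅; R=[mulL(1)]⟩
step 15: ⟨C=5; E={x↦5}; A=∅; R=[subR :: mulL(1)]⟩
step 16: ⟨C=x; E={x↦5}; A=∅; R=[subL(5) :: mulL(1)]⟩
→ final value 0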